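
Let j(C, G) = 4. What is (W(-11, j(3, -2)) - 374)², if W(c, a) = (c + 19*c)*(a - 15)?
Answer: 4186116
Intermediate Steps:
W(c, a) = 20*c*(-15 + a) (W(c, a) = (20*c)*(-15 + a) = 20*c*(-15 + a))
(W(-11, j(3, -2)) - 374)² = (20*(-11)*(-15 + 4) - 374)² = (20*(-11)*(-11) - 374)² = (2420 - 374)² = 2046² = 4186116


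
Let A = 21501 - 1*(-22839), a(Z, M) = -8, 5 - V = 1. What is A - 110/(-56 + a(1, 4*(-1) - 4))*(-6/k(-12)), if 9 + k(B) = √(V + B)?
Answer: 63141645/1424 + 165*I*√2/712 ≈ 44341.0 + 0.32773*I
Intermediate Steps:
V = 4 (V = 5 - 1*1 = 5 - 1 = 4)
A = 44340 (A = 21501 + 22839 = 44340)
k(B) = -9 + √(4 + B)
A - 110/(-56 + a(1, 4*(-1) - 4))*(-6/k(-12)) = 44340 - 110/(-56 - 8)*(-6/(-9 + √(4 - 12))) = 44340 - 110/(-64)*(-6/(-9 + √(-8))) = 44340 - 110*(-1/64)*(-6/(-9 + 2*I*√2)) = 44340 - (-55)*(-6/(-9 + 2*I*√2))/32 = 44340 - 165/(16*(-9 + 2*I*√2))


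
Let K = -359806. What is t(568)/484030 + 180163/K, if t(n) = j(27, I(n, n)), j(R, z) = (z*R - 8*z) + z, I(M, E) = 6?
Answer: -8716112017/17415689818 ≈ -0.50047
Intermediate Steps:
j(R, z) = -7*z + R*z (j(R, z) = (R*z - 8*z) + z = (-8*z + R*z) + z = -7*z + R*z)
t(n) = 120 (t(n) = 6*(-7 + 27) = 6*20 = 120)
t(568)/484030 + 180163/K = 120/484030 + 180163/(-359806) = 120*(1/484030) + 180163*(-1/359806) = 12/48403 - 180163/359806 = -8716112017/17415689818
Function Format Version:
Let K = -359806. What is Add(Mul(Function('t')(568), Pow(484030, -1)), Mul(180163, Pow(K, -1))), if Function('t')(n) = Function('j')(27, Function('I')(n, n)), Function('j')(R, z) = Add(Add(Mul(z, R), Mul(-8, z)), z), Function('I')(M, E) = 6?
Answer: Rational(-8716112017, 17415689818) ≈ -0.50047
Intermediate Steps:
Function('j')(R, z) = Add(Mul(-7, z), Mul(R, z)) (Function('j')(R, z) = Add(Add(Mul(R, z), Mul(-8, z)), z) = Add(Add(Mul(-8, z), Mul(R, z)), z) = Add(Mul(-7, z), Mul(R, z)))
Function('t')(n) = 120 (Function('t')(n) = Mul(6, Add(-7, 27)) = Mul(6, 20) = 120)
Add(Mul(Function('t')(568), Pow(484030, -1)), Mul(180163, Pow(K, -1))) = Add(Mul(120, Pow(484030, -1)), Mul(180163, Pow(-359806, -1))) = Add(Mul(120, Rational(1, 484030)), Mul(180163, Rational(-1, 359806))) = Add(Rational(12, 48403), Rational(-180163, 359806)) = Rational(-8716112017, 17415689818)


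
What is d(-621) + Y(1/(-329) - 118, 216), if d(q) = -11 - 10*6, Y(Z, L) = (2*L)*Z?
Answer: -16794895/329 ≈ -51048.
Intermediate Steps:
Y(Z, L) = 2*L*Z
d(q) = -71 (d(q) = -11 - 60 = -71)
d(-621) + Y(1/(-329) - 118, 216) = -71 + 2*216*(1/(-329) - 118) = -71 + 2*216*(-1/329 - 118) = -71 + 2*216*(-38823/329) = -71 - 16771536/329 = -16794895/329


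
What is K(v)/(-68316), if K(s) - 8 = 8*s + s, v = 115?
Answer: -1043/68316 ≈ -0.015267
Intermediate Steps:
K(s) = 8 + 9*s (K(s) = 8 + (8*s + s) = 8 + 9*s)
K(v)/(-68316) = (8 + 9*115)/(-68316) = (8 + 1035)*(-1/68316) = 1043*(-1/68316) = -1043/68316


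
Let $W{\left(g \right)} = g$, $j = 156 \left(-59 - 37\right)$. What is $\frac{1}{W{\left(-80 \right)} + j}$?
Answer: $- \frac{1}{15056} \approx -6.6419 \cdot 10^{-5}$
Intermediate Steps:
$j = -14976$ ($j = 156 \left(-96\right) = -14976$)
$\frac{1}{W{\left(-80 \right)} + j} = \frac{1}{-80 - 14976} = \frac{1}{-15056} = - \frac{1}{15056}$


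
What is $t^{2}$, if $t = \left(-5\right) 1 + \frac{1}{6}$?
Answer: $\frac{841}{36} \approx 23.361$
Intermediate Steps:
$t = - \frac{29}{6}$ ($t = -5 + \frac{1}{6} = - \frac{29}{6} \approx -4.8333$)
$t^{2} = \left(- \frac{29}{6}\right)^{2} = \frac{841}{36}$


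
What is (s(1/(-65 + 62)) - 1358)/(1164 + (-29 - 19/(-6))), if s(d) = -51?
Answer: -8454/6829 ≈ -1.2380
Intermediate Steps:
(s(1/(-65 + 62)) - 1358)/(1164 + (-29 - 19/(-6))) = (-51 - 1358)/(1164 + (-29 - 19/(-6))) = -1409/(1164 + (-29 - 1/6*(-19))) = -1409/(1164 + (-29 + 19/6)) = -1409/(1164 - 155/6) = -1409/6829/6 = -1409*6/6829 = -8454/6829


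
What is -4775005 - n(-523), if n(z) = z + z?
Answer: -4773959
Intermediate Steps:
n(z) = 2*z
-4775005 - n(-523) = -4775005 - 2*(-523) = -4775005 - 1*(-1046) = -4775005 + 1046 = -4773959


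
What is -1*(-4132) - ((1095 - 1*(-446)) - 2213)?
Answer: 4804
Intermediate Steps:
-1*(-4132) - ((1095 - 1*(-446)) - 2213) = 4132 - ((1095 + 446) - 2213) = 4132 - (1541 - 2213) = 4132 - 1*(-672) = 4132 + 672 = 4804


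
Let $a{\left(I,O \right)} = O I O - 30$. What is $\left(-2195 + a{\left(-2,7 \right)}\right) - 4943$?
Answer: $-7266$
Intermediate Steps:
$a{\left(I,O \right)} = -30 + I O^{2}$ ($a{\left(I,O \right)} = I O O - 30 = I O^{2} - 30 = -30 + I O^{2}$)
$\left(-2195 + a{\left(-2,7 \right)}\right) - 4943 = \left(-2195 - \left(30 + 2 \cdot 7^{2}\right)\right) - 4943 = \left(-2195 - 128\right) - 4943 = -2323 - 4943 = -7266$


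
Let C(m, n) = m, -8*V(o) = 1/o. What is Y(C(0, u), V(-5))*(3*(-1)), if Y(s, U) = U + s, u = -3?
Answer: -3/40 ≈ -0.075000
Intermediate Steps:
V(o) = -1/(8*o)
Y(C(0, u), V(-5))*(3*(-1)) = (-⅛/(-5) + 0)*(3*(-1)) = (-⅛*(-⅕) + 0)*(-3) = (1/40 + 0)*(-3) = (1/40)*(-3) = -3/40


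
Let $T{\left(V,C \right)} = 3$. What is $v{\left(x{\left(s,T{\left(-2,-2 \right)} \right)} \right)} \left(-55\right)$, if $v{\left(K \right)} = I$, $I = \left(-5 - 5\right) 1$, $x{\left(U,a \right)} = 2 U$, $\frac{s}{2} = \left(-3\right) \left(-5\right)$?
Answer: $550$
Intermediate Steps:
$s = 30$ ($s = 2 \left(\left(-3\right) \left(-5\right)\right) = 2 \cdot 15 = 30$)
$I = -10$ ($I = \left(-10\right) 1 = -10$)
$v{\left(K \right)} = -10$
$v{\left(x{\left(s,T{\left(-2,-2 \right)} \right)} \right)} \left(-55\right) = \left(-10\right) \left(-55\right) = 550$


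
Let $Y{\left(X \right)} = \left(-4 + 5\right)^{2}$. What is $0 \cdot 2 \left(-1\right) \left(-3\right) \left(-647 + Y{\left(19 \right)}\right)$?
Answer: $0$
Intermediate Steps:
$Y{\left(X \right)} = 1$ ($Y{\left(X \right)} = 1^{2} = 1$)
$0 \cdot 2 \left(-1\right) \left(-3\right) \left(-647 + Y{\left(19 \right)}\right) = 0 \cdot 2 \left(-1\right) \left(-3\right) \left(-647 + 1\right) = 0 \left(\left(-2\right) \left(-3\right)\right) \left(-646\right) = 0 \cdot 6 \left(-646\right) = 0 \left(-646\right) = 0$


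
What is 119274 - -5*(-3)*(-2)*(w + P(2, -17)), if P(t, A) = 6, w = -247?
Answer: 112044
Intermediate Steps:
119274 - -5*(-3)*(-2)*(w + P(2, -17)) = 119274 - -5*(-3)*(-2)*(-247 + 6) = 119274 - 15*(-2)*(-241) = 119274 - (-30)*(-241) = 119274 - 1*7230 = 119274 - 7230 = 112044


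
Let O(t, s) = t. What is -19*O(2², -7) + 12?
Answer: -64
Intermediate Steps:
-19*O(2², -7) + 12 = -19*2² + 12 = -19*4 + 12 = -76 + 12 = -64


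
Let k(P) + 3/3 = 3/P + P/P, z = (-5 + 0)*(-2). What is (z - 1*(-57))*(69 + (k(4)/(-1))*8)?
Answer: 4221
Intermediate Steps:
z = 10 (z = -5*(-2) = 10)
k(P) = 3/P (k(P) = -1 + (3/P + P/P) = -1 + (3/P + 1) = -1 + (1 + 3/P) = 3/P)
(z - 1*(-57))*(69 + (k(4)/(-1))*8) = (10 - 1*(-57))*(69 + ((3/4)/(-1))*8) = (10 + 57)*(69 + ((3*(¼))*(-1))*8) = 67*(69 + ((¾)*(-1))*8) = 67*(69 - ¾*8) = 67*(69 - 6) = 67*63 = 4221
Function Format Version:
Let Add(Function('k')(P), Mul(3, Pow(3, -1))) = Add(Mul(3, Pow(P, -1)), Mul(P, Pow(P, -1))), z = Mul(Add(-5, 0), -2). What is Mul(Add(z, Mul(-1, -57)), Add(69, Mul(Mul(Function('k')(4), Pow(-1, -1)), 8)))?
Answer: 4221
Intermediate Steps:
z = 10 (z = Mul(-5, -2) = 10)
Function('k')(P) = Mul(3, Pow(P, -1)) (Function('k')(P) = Add(-1, Add(Mul(3, Pow(P, -1)), Mul(P, Pow(P, -1)))) = Add(-1, Add(Mul(3, Pow(P, -1)), 1)) = Add(-1, Add(1, Mul(3, Pow(P, -1)))) = Mul(3, Pow(P, -1)))
Mul(Add(z, Mul(-1, -57)), Add(69, Mul(Mul(Function('k')(4), Pow(-1, -1)), 8))) = Mul(Add(10, Mul(-1, -57)), Add(69, Mul(Mul(Mul(3, Pow(4, -1)), Pow(-1, -1)), 8))) = Mul(Add(10, 57), Add(69, Mul(Mul(Mul(3, Rational(1, 4)), -1), 8))) = Mul(67, Add(69, Mul(Mul(Rational(3, 4), -1), 8))) = Mul(67, Add(69, Mul(Rational(-3, 4), 8))) = Mul(67, Add(69, -6)) = Mul(67, 63) = 4221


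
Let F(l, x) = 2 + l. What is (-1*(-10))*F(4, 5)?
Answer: 60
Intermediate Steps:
(-1*(-10))*F(4, 5) = (-1*(-10))*(2 + 4) = 10*6 = 60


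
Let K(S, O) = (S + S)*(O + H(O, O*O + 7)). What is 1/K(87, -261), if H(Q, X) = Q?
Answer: -1/90828 ≈ -1.1010e-5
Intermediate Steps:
K(S, O) = 4*O*S (K(S, O) = (S + S)*(O + O) = (2*S)*(2*O) = 4*O*S)
1/K(87, -261) = 1/(4*(-261)*87) = 1/(-90828) = -1/90828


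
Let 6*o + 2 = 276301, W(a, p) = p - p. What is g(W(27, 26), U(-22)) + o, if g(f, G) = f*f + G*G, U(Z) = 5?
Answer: 276449/6 ≈ 46075.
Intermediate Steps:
W(a, p) = 0
g(f, G) = G**2 + f**2 (g(f, G) = f**2 + G**2 = G**2 + f**2)
o = 276299/6 (o = -1/3 + (1/6)*276301 = -1/3 + 276301/6 = 276299/6 ≈ 46050.)
g(W(27, 26), U(-22)) + o = (5**2 + 0**2) + 276299/6 = (25 + 0) + 276299/6 = 25 + 276299/6 = 276449/6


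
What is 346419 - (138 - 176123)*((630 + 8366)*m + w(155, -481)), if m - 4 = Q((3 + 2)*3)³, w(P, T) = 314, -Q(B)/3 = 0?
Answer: 6388249949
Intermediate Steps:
Q(B) = 0 (Q(B) = -3*0 = 0)
m = 4 (m = 4 + 0³ = 4 + 0 = 4)
346419 - (138 - 176123)*((630 + 8366)*m + w(155, -481)) = 346419 - (138 - 176123)*((630 + 8366)*4 + 314) = 346419 - (-175985)*(8996*4 + 314) = 346419 - (-175985)*(35984 + 314) = 346419 - (-175985)*36298 = 346419 - 1*(-6387903530) = 346419 + 6387903530 = 6388249949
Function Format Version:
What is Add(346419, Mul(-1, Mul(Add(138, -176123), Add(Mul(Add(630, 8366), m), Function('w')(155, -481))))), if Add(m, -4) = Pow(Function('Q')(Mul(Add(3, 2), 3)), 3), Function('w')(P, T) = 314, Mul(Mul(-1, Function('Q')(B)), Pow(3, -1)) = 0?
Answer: 6388249949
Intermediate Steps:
Function('Q')(B) = 0 (Function('Q')(B) = Mul(-3, 0) = 0)
m = 4 (m = Add(4, Pow(0, 3)) = Add(4, 0) = 4)
Add(346419, Mul(-1, Mul(Add(138, -176123), Add(Mul(Add(630, 8366), m), Function('w')(155, -481))))) = Add(346419, Mul(-1, Mul(Add(138, -176123), Add(Mul(Add(630, 8366), 4), 314)))) = Add(346419, Mul(-1, Mul(-175985, Add(Mul(8996, 4), 314)))) = Add(346419, Mul(-1, Mul(-175985, Add(35984, 314)))) = Add(346419, Mul(-1, Mul(-175985, 36298))) = Add(346419, Mul(-1, -6387903530)) = Add(346419, 6387903530) = 6388249949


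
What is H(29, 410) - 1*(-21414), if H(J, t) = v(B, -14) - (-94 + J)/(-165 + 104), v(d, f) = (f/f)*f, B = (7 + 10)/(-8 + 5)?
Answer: 1305335/61 ≈ 21399.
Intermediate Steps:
B = -17/3 (B = 17/(-3) = 17*(-1/3) = -17/3 ≈ -5.6667)
v(d, f) = f (v(d, f) = 1*f = f)
H(J, t) = -948/61 + J/61 (H(J, t) = -14 - (-94 + J)/(-165 + 104) = -14 - (-94 + J)/(-61) = -14 - (-94 + J)*(-1)/61 = -14 - (94/61 - J/61) = -14 + (-94/61 + J/61) = -948/61 + J/61)
H(29, 410) - 1*(-21414) = (-948/61 + (1/61)*29) - 1*(-21414) = (-948/61 + 29/61) + 21414 = -919/61 + 21414 = 1305335/61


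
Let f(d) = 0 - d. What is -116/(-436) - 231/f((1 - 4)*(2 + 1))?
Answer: -8306/327 ≈ -25.401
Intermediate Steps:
f(d) = -d
-116/(-436) - 231/f((1 - 4)*(2 + 1)) = -116/(-436) - 231*(-1/((1 - 4)*(2 + 1))) = -116*(-1/436) - 231/((-(-3)*3)) = 29/109 - 231/((-1*(-9))) = 29/109 - 231/9 = 29/109 - 231*⅑ = 29/109 - 77/3 = -8306/327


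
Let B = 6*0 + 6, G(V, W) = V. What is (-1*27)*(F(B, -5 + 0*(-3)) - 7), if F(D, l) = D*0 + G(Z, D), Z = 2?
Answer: 135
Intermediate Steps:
B = 6 (B = 0 + 6 = 6)
F(D, l) = 2 (F(D, l) = D*0 + 2 = 0 + 2 = 2)
(-1*27)*(F(B, -5 + 0*(-3)) - 7) = (-1*27)*(2 - 7) = -27*(-5) = 135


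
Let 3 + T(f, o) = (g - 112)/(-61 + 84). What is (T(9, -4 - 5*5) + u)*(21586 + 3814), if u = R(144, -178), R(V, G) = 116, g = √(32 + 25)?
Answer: 63169800/23 + 25400*√57/23 ≈ 2.7549e+6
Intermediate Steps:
g = √57 ≈ 7.5498
T(f, o) = -181/23 + √57/23 (T(f, o) = -3 + (√57 - 112)/(-61 + 84) = -3 + (-112 + √57)/23 = -3 + (-112 + √57)*(1/23) = -3 + (-112/23 + √57/23) = -181/23 + √57/23)
u = 116
(T(9, -4 - 5*5) + u)*(21586 + 3814) = ((-181/23 + √57/23) + 116)*(21586 + 3814) = (2487/23 + √57/23)*25400 = 63169800/23 + 25400*√57/23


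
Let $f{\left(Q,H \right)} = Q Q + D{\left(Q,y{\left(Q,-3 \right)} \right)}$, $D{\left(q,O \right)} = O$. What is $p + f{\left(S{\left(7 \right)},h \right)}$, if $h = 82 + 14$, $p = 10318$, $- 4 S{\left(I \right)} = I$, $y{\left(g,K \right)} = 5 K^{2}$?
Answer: $\frac{165857}{16} \approx 10366.0$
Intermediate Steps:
$S{\left(I \right)} = - \frac{I}{4}$
$h = 96$
$f{\left(Q,H \right)} = 45 + Q^{2}$ ($f{\left(Q,H \right)} = Q Q + 5 \left(-3\right)^{2} = Q^{2} + 5 \cdot 9 = Q^{2} + 45 = 45 + Q^{2}$)
$p + f{\left(S{\left(7 \right)},h \right)} = 10318 + \left(45 + \left(\left(- \frac{1}{4}\right) 7\right)^{2}\right) = 10318 + \left(45 + \left(- \frac{7}{4}\right)^{2}\right) = 10318 + \left(45 + \frac{49}{16}\right) = 10318 + \frac{769}{16} = \frac{165857}{16}$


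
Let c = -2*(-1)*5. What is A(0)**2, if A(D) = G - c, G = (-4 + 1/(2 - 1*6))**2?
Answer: 16641/256 ≈ 65.004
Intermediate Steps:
G = 289/16 (G = (-4 + 1/(2 - 6))**2 = (-4 + 1/(-4))**2 = (-4 - 1/4)**2 = (-17/4)**2 = 289/16 ≈ 18.063)
c = 10 (c = 2*5 = 10)
A(D) = 129/16 (A(D) = 289/16 - 1*10 = 289/16 - 10 = 129/16)
A(0)**2 = (129/16)**2 = 16641/256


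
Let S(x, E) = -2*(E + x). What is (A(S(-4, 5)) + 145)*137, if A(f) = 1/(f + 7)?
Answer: 99462/5 ≈ 19892.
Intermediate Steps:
S(x, E) = -2*E - 2*x
A(f) = 1/(7 + f)
(A(S(-4, 5)) + 145)*137 = (1/(7 + (-2*5 - 2*(-4))) + 145)*137 = (1/(7 + (-10 + 8)) + 145)*137 = (1/(7 - 2) + 145)*137 = (1/5 + 145)*137 = (⅕ + 145)*137 = (726/5)*137 = 99462/5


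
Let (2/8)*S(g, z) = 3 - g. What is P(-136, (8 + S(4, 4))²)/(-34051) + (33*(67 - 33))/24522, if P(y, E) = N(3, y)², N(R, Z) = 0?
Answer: 187/4087 ≈ 0.045755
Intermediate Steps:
S(g, z) = 12 - 4*g (S(g, z) = 4*(3 - g) = 12 - 4*g)
P(y, E) = 0 (P(y, E) = 0² = 0)
P(-136, (8 + S(4, 4))²)/(-34051) + (33*(67 - 33))/24522 = 0/(-34051) + (33*(67 - 33))/24522 = 0*(-1/34051) + (33*34)*(1/24522) = 0 + 1122*(1/24522) = 0 + 187/4087 = 187/4087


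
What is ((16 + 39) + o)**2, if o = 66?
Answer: 14641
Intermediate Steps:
((16 + 39) + o)**2 = ((16 + 39) + 66)**2 = (55 + 66)**2 = 121**2 = 14641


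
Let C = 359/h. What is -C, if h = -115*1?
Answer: 359/115 ≈ 3.1217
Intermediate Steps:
h = -115
C = -359/115 (C = 359/(-115) = 359*(-1/115) = -359/115 ≈ -3.1217)
-C = -1*(-359/115) = 359/115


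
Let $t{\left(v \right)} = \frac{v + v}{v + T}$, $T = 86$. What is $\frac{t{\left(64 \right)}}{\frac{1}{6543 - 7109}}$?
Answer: $- \frac{36224}{75} \approx -482.99$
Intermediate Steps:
$t{\left(v \right)} = \frac{2 v}{86 + v}$ ($t{\left(v \right)} = \frac{v + v}{v + 86} = \frac{2 v}{86 + v}$)
$\frac{t{\left(64 \right)}}{\frac{1}{6543 - 7109}} = \frac{2 \cdot 64 \frac{1}{86 + 64}}{\frac{1}{6543 - 7109}} = \frac{2 \cdot 64 \cdot \frac{1}{150}}{\frac{1}{-566}} = \frac{2 \cdot 64 \cdot \frac{1}{150}}{- \frac{1}{566}} = \frac{64}{75} \left(-566\right) = - \frac{36224}{75}$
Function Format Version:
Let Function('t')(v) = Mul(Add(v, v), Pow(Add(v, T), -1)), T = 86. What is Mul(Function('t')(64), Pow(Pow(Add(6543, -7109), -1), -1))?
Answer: Rational(-36224, 75) ≈ -482.99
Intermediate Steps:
Function('t')(v) = Mul(2, v, Pow(Add(86, v), -1)) (Function('t')(v) = Mul(Add(v, v), Pow(Add(v, 86), -1)) = Mul(Mul(2, v), Pow(Add(86, v), -1)) = Mul(2, v, Pow(Add(86, v), -1)))
Mul(Function('t')(64), Pow(Pow(Add(6543, -7109), -1), -1)) = Mul(Mul(2, 64, Pow(Add(86, 64), -1)), Pow(Pow(Add(6543, -7109), -1), -1)) = Mul(Mul(2, 64, Pow(150, -1)), Pow(Pow(-566, -1), -1)) = Mul(Mul(2, 64, Rational(1, 150)), Pow(Rational(-1, 566), -1)) = Mul(Rational(64, 75), -566) = Rational(-36224, 75)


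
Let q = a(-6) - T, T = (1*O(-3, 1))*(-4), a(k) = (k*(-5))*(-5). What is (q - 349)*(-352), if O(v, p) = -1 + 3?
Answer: 172832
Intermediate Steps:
a(k) = 25*k (a(k) = -5*k*(-5) = 25*k)
O(v, p) = 2
T = -8 (T = (1*2)*(-4) = 2*(-4) = -8)
q = -142 (q = 25*(-6) - 1*(-8) = -150 + 8 = -142)
(q - 349)*(-352) = (-142 - 349)*(-352) = -491*(-352) = 172832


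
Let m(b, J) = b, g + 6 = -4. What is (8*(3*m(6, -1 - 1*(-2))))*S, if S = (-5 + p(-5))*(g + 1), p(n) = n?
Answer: 12960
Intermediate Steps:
g = -10 (g = -6 - 4 = -10)
S = 90 (S = (-5 - 5)*(-10 + 1) = -10*(-9) = 90)
(8*(3*m(6, -1 - 1*(-2))))*S = (8*(3*6))*90 = (8*18)*90 = 144*90 = 12960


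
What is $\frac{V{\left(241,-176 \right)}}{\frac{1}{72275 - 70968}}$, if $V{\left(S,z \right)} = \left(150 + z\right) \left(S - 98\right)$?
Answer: $-4859426$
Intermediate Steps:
$V{\left(S,z \right)} = \left(-98 + S\right) \left(150 + z\right)$ ($V{\left(S,z \right)} = \left(150 + z\right) \left(-98 + S\right) = \left(-98 + S\right) \left(150 + z\right)$)
$\frac{V{\left(241,-176 \right)}}{\frac{1}{72275 - 70968}} = \frac{-14700 - -17248 + 150 \cdot 241 + 241 \left(-176\right)}{\frac{1}{72275 - 70968}} = \frac{-14700 + 17248 + 36150 - 42416}{\frac{1}{1307}} = - 3718 \frac{1}{\frac{1}{1307}} = \left(-3718\right) 1307 = -4859426$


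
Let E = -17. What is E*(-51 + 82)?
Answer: -527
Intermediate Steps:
E*(-51 + 82) = -17*(-51 + 82) = -17*31 = -527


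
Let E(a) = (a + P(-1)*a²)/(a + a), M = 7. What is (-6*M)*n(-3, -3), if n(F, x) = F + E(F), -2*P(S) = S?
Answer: 273/2 ≈ 136.50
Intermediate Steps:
P(S) = -S/2
E(a) = (a + a²/2)/(2*a) (E(a) = (a + (-½*(-1))*a²)/(a + a) = (a + a²/2)/((2*a)) = (a + a²/2)*(1/(2*a)) = (a + a²/2)/(2*a))
n(F, x) = ½ + 5*F/4 (n(F, x) = F + (½ + F/4) = ½ + 5*F/4)
(-6*M)*n(-3, -3) = (-6*7)*(½ + (5/4)*(-3)) = -42*(½ - 15/4) = -42*(-13/4) = 273/2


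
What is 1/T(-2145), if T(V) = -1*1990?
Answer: -1/1990 ≈ -0.00050251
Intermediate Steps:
T(V) = -1990
1/T(-2145) = 1/(-1990) = -1/1990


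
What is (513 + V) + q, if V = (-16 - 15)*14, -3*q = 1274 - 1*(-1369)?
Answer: -802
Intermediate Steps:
q = -881 (q = -(1274 - 1*(-1369))/3 = -(1274 + 1369)/3 = -⅓*2643 = -881)
V = -434 (V = -31*14 = -434)
(513 + V) + q = (513 - 434) - 881 = 79 - 881 = -802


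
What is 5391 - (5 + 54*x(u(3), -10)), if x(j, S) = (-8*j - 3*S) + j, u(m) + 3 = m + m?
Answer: 4900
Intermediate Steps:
u(m) = -3 + 2*m (u(m) = -3 + (m + m) = -3 + 2*m)
x(j, S) = -7*j - 3*S
5391 - (5 + 54*x(u(3), -10)) = 5391 - (5 + 54*(-7*(-3 + 2*3) - 3*(-10))) = 5391 - (5 + 54*(-7*(-3 + 6) + 30)) = 5391 - (5 + 54*(-7*3 + 30)) = 5391 - (5 + 54*(-21 + 30)) = 5391 - (5 + 54*9) = 5391 - (5 + 486) = 5391 - 1*491 = 5391 - 491 = 4900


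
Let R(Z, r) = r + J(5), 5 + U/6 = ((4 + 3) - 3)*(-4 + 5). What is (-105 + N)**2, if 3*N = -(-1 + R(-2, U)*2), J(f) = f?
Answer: 10816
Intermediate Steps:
U = -6 (U = -30 + 6*(((4 + 3) - 3)*(-4 + 5)) = -30 + 6*((7 - 3)*1) = -30 + 6*(4*1) = -30 + 6*4 = -30 + 24 = -6)
R(Z, r) = 5 + r (R(Z, r) = r + 5 = 5 + r)
N = 1 (N = (-(-1 + (5 - 6)*2))/3 = (-(-1 - 1*2))/3 = (-(-1 - 2))/3 = (-1*(-3))/3 = (1/3)*3 = 1)
(-105 + N)**2 = (-105 + 1)**2 = (-104)**2 = 10816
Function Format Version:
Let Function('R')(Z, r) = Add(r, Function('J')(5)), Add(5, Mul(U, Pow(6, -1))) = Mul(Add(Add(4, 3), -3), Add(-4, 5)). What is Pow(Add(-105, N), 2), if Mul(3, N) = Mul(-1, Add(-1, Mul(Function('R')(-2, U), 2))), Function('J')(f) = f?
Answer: 10816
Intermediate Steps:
U = -6 (U = Add(-30, Mul(6, Mul(Add(Add(4, 3), -3), Add(-4, 5)))) = Add(-30, Mul(6, Mul(Add(7, -3), 1))) = Add(-30, Mul(6, Mul(4, 1))) = Add(-30, Mul(6, 4)) = Add(-30, 24) = -6)
Function('R')(Z, r) = Add(5, r) (Function('R')(Z, r) = Add(r, 5) = Add(5, r))
N = 1 (N = Mul(Rational(1, 3), Mul(-1, Add(-1, Mul(Add(5, -6), 2)))) = Mul(Rational(1, 3), Mul(-1, Add(-1, Mul(-1, 2)))) = Mul(Rational(1, 3), Mul(-1, Add(-1, -2))) = Mul(Rational(1, 3), Mul(-1, -3)) = Mul(Rational(1, 3), 3) = 1)
Pow(Add(-105, N), 2) = Pow(Add(-105, 1), 2) = Pow(-104, 2) = 10816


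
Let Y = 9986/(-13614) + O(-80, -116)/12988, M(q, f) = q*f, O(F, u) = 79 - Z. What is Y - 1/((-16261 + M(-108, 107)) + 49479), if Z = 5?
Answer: -174242215951/239390325399 ≈ -0.72786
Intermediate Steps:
O(F, u) = 74 (O(F, u) = 79 - 1*5 = 79 - 5 = 74)
M(q, f) = f*q
Y = -32172683/44204658 (Y = 9986/(-13614) + 74/12988 = 9986*(-1/13614) + 74*(1/12988) = -4993/6807 + 37/6494 = -32172683/44204658 ≈ -0.72781)
Y - 1/((-16261 + M(-108, 107)) + 49479) = -32172683/44204658 - 1/((-16261 + 107*(-108)) + 49479) = -32172683/44204658 - 1/((-16261 - 11556) + 49479) = -32172683/44204658 - 1/(-27817 + 49479) = -32172683/44204658 - 1/21662 = -174242215951/239390325399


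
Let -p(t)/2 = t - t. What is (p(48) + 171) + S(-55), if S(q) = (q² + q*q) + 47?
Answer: 6268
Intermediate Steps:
p(t) = 0 (p(t) = -2*(t - t) = -2*0 = 0)
S(q) = 47 + 2*q² (S(q) = (q² + q²) + 47 = 2*q² + 47 = 47 + 2*q²)
(p(48) + 171) + S(-55) = (0 + 171) + (47 + 2*(-55)²) = 171 + (47 + 2*3025) = 171 + (47 + 6050) = 171 + 6097 = 6268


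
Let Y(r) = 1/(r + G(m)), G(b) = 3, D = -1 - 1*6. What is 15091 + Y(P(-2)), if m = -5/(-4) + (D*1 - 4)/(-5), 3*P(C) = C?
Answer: 105640/7 ≈ 15091.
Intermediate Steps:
D = -7 (D = -1 - 6 = -7)
P(C) = C/3
m = 69/20 (m = -5/(-4) + (-7*1 - 4)/(-5) = -5*(-¼) + (-7 - 4)*(-⅕) = 5/4 - 11*(-⅕) = 5/4 + 11/5 = 69/20 ≈ 3.4500)
Y(r) = 1/(3 + r) (Y(r) = 1/(r + 3) = 1/(3 + r))
15091 + Y(P(-2)) = 15091 + 1/(3 + (⅓)*(-2)) = 15091 + 1/(3 - ⅔) = 15091 + 1/(7/3) = 15091 + 3/7 = 105640/7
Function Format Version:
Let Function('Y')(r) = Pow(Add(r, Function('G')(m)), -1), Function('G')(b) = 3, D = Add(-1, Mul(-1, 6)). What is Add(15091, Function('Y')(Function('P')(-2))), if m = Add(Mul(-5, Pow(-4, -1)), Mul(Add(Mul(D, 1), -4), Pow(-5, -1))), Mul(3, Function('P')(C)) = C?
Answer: Rational(105640, 7) ≈ 15091.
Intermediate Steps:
D = -7 (D = Add(-1, -6) = -7)
Function('P')(C) = Mul(Rational(1, 3), C)
m = Rational(69, 20) (m = Add(Mul(-5, Pow(-4, -1)), Mul(Add(Mul(-7, 1), -4), Pow(-5, -1))) = Add(Mul(-5, Rational(-1, 4)), Mul(Add(-7, -4), Rational(-1, 5))) = Add(Rational(5, 4), Mul(-11, Rational(-1, 5))) = Add(Rational(5, 4), Rational(11, 5)) = Rational(69, 20) ≈ 3.4500)
Function('Y')(r) = Pow(Add(3, r), -1) (Function('Y')(r) = Pow(Add(r, 3), -1) = Pow(Add(3, r), -1))
Add(15091, Function('Y')(Function('P')(-2))) = Add(15091, Pow(Add(3, Mul(Rational(1, 3), -2)), -1)) = Add(15091, Pow(Add(3, Rational(-2, 3)), -1)) = Add(15091, Pow(Rational(7, 3), -1)) = Add(15091, Rational(3, 7)) = Rational(105640, 7)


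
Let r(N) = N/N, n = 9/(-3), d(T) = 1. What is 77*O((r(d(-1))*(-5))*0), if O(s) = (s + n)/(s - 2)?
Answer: 231/2 ≈ 115.50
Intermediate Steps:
n = -3 (n = 9*(-⅓) = -3)
r(N) = 1
O(s) = (-3 + s)/(-2 + s) (O(s) = (s - 3)/(s - 2) = (-3 + s)/(-2 + s))
77*O((r(d(-1))*(-5))*0) = 77*((-3 + (1*(-5))*0)/(-2 + (1*(-5))*0)) = 77*((-3 - 5*0)/(-2 - 5*0)) = 77*((-3 + 0)/(-2 + 0)) = 77*(-3/(-2)) = 77*(-½*(-3)) = 77*(3/2) = 231/2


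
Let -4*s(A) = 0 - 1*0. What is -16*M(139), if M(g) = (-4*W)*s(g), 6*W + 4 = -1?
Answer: 0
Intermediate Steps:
s(A) = 0 (s(A) = -(0 - 1*0)/4 = -(0 + 0)/4 = -1/4*0 = 0)
W = -5/6 (W = -2/3 + (1/6)*(-1) = -2/3 - 1/6 = -5/6 ≈ -0.83333)
M(g) = 0 (M(g) = -4*(-5/6)*0 = (10/3)*0 = 0)
-16*M(139) = -16*0 = 0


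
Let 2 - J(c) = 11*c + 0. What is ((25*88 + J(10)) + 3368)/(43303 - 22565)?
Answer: 2730/10369 ≈ 0.26328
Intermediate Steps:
J(c) = 2 - 11*c (J(c) = 2 - (11*c + 0) = 2 - 11*c)
((25*88 + J(10)) + 3368)/(43303 - 22565) = ((25*88 + (2 - 11*10)) + 3368)/(43303 - 22565) = ((2200 + (2 - 110)) + 3368)/20738 = ((2200 - 108) + 3368)*(1/20738) = (2092 + 3368)*(1/20738) = 5460*(1/20738) = 2730/10369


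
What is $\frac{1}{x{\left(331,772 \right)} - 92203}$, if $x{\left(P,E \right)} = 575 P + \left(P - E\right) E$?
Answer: $- \frac{1}{242330} \approx -4.1266 \cdot 10^{-6}$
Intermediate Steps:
$x{\left(P,E \right)} = 575 P + E \left(P - E\right)$
$\frac{1}{x{\left(331,772 \right)} - 92203} = \frac{1}{\left(- 772^{2} + 575 \cdot 331 + 772 \cdot 331\right) - 92203} = \frac{1}{\left(\left(-1\right) 595984 + 190325 + 255532\right) - 92203} = \frac{1}{\left(-595984 + 190325 + 255532\right) - 92203} = \frac{1}{-150127 - 92203} = \frac{1}{-242330} = - \frac{1}{242330}$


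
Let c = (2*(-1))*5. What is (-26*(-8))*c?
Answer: -2080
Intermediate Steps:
c = -10 (c = -2*5 = -10)
(-26*(-8))*c = -26*(-8)*(-10) = 208*(-10) = -2080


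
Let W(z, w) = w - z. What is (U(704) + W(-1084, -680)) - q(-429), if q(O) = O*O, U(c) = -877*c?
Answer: -801045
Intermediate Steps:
q(O) = O²
(U(704) + W(-1084, -680)) - q(-429) = (-877*704 + (-680 - 1*(-1084))) - 1*(-429)² = (-617408 + (-680 + 1084)) - 1*184041 = (-617408 + 404) - 184041 = -617004 - 184041 = -801045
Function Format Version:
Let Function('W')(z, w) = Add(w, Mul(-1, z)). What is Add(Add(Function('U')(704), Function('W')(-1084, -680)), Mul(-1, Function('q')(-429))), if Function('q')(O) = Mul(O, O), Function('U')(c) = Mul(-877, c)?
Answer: -801045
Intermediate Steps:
Function('q')(O) = Pow(O, 2)
Add(Add(Function('U')(704), Function('W')(-1084, -680)), Mul(-1, Function('q')(-429))) = Add(Add(Mul(-877, 704), Add(-680, Mul(-1, -1084))), Mul(-1, Pow(-429, 2))) = Add(Add(-617408, Add(-680, 1084)), Mul(-1, 184041)) = Add(Add(-617408, 404), -184041) = Add(-617004, -184041) = -801045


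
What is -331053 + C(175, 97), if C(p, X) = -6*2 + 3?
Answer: -331062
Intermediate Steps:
C(p, X) = -9 (C(p, X) = -12 + 3 = -9)
-331053 + C(175, 97) = -331053 - 9 = -331062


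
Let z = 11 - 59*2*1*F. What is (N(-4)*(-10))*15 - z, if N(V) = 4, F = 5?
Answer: -21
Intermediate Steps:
z = -579 (z = 11 - 59*2*1*5 = 11 - 118*5 = 11 - 59*10 = 11 - 590 = -579)
(N(-4)*(-10))*15 - z = (4*(-10))*15 - 1*(-579) = -40*15 + 579 = -600 + 579 = -21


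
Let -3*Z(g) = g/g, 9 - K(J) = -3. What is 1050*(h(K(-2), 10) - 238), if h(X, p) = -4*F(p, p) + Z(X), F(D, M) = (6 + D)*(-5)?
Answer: 85750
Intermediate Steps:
K(J) = 12 (K(J) = 9 - 1*(-3) = 9 + 3 = 12)
F(D, M) = -30 - 5*D
Z(g) = -⅓ (Z(g) = -g/(3*g) = -⅓*1 = -⅓)
h(X, p) = 359/3 + 20*p (h(X, p) = -4*(-30 - 5*p) - ⅓ = (120 + 20*p) - ⅓ = 359/3 + 20*p)
1050*(h(K(-2), 10) - 238) = 1050*((359/3 + 20*10) - 238) = 1050*((359/3 + 200) - 238) = 1050*(959/3 - 238) = 1050*(245/3) = 85750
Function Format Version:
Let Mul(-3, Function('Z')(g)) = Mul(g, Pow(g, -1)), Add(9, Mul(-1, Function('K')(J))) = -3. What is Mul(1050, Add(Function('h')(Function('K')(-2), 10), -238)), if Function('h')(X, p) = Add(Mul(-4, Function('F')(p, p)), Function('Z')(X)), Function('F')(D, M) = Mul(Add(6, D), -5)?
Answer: 85750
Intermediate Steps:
Function('K')(J) = 12 (Function('K')(J) = Add(9, Mul(-1, -3)) = Add(9, 3) = 12)
Function('F')(D, M) = Add(-30, Mul(-5, D))
Function('Z')(g) = Rational(-1, 3) (Function('Z')(g) = Mul(Rational(-1, 3), Mul(g, Pow(g, -1))) = Mul(Rational(-1, 3), 1) = Rational(-1, 3))
Function('h')(X, p) = Add(Rational(359, 3), Mul(20, p)) (Function('h')(X, p) = Add(Mul(-4, Add(-30, Mul(-5, p))), Rational(-1, 3)) = Add(Add(120, Mul(20, p)), Rational(-1, 3)) = Add(Rational(359, 3), Mul(20, p)))
Mul(1050, Add(Function('h')(Function('K')(-2), 10), -238)) = Mul(1050, Add(Add(Rational(359, 3), Mul(20, 10)), -238)) = Mul(1050, Add(Add(Rational(359, 3), 200), -238)) = Mul(1050, Add(Rational(959, 3), -238)) = Mul(1050, Rational(245, 3)) = 85750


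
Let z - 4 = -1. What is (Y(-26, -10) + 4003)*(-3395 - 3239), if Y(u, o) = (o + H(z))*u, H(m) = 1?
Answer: -28108258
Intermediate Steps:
z = 3 (z = 4 - 1 = 3)
Y(u, o) = u*(1 + o) (Y(u, o) = (o + 1)*u = (1 + o)*u = u*(1 + o))
(Y(-26, -10) + 4003)*(-3395 - 3239) = (-26*(1 - 10) + 4003)*(-3395 - 3239) = (-26*(-9) + 4003)*(-6634) = (234 + 4003)*(-6634) = 4237*(-6634) = -28108258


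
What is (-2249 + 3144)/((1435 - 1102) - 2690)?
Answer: -895/2357 ≈ -0.37972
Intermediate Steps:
(-2249 + 3144)/((1435 - 1102) - 2690) = 895/(333 - 2690) = 895/(-2357) = 895*(-1/2357) = -895/2357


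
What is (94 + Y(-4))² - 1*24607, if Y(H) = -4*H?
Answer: -12507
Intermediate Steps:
(94 + Y(-4))² - 1*24607 = (94 - 4*(-4))² - 1*24607 = (94 + 16)² - 24607 = 110² - 24607 = 12100 - 24607 = -12507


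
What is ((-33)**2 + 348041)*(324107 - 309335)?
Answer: 5157348360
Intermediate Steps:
((-33)**2 + 348041)*(324107 - 309335) = (1089 + 348041)*14772 = 349130*14772 = 5157348360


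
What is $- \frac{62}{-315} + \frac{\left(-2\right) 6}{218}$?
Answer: $\frac{4868}{34335} \approx 0.14178$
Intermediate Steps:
$- \frac{62}{-315} + \frac{\left(-2\right) 6}{218} = \left(-62\right) \left(- \frac{1}{315}\right) - \frac{6}{109} = \frac{62}{315} - \frac{6}{109} = \frac{4868}{34335}$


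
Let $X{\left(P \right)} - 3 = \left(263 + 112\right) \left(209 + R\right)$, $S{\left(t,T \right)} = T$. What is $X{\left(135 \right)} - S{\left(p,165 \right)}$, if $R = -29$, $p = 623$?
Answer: $67338$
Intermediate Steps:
$X{\left(P \right)} = 67503$ ($X{\left(P \right)} = 3 + \left(263 + 112\right) \left(209 - 29\right) = 3 + 375 \cdot 180 = 3 + 67500 = 67503$)
$X{\left(135 \right)} - S{\left(p,165 \right)} = 67503 - 165 = 67338$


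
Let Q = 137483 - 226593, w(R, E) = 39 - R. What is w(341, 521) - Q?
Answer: 88808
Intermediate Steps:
Q = -89110
w(341, 521) - Q = (39 - 1*341) - 1*(-89110) = (39 - 341) + 89110 = -302 + 89110 = 88808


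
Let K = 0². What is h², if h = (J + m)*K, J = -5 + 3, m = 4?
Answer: 0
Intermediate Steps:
K = 0
J = -2
h = 0 (h = (-2 + 4)*0 = 2*0 = 0)
h² = 0² = 0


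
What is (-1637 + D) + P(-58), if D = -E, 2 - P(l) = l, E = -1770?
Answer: 193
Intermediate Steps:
P(l) = 2 - l
D = 1770 (D = -1*(-1770) = 1770)
(-1637 + D) + P(-58) = (-1637 + 1770) + (2 - 1*(-58)) = 133 + (2 + 58) = 133 + 60 = 193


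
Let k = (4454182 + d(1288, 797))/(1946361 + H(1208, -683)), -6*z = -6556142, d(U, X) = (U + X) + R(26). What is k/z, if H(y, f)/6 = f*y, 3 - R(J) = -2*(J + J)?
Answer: -4456374/3282466893211 ≈ -1.3576e-6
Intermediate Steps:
R(J) = 3 + 4*J (R(J) = 3 - (-2)*(J + J) = 3 - (-2)*2*J = 3 - (-4)*J = 3 + 4*J)
d(U, X) = 107 + U + X (d(U, X) = (U + X) + (3 + 4*26) = (U + X) + (3 + 104) = (U + X) + 107 = 107 + U + X)
H(y, f) = 6*f*y (H(y, f) = 6*(f*y) = 6*f*y)
z = 3278071/3 (z = -⅙*(-6556142) = 3278071/3 ≈ 1.0927e+6)
k = -1485458/1001341 (k = (4454182 + (107 + 1288 + 797))/(1946361 + 6*(-683)*1208) = (4454182 + 2192)/(1946361 - 4950384) = 4456374/(-3004023) = 4456374*(-1/3004023) = -1485458/1001341 ≈ -1.4835)
k/z = -1485458/(1001341*3278071/3) = -1485458/1001341*3/3278071 = -4456374/3282466893211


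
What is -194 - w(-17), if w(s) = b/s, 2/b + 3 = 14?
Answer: -36276/187 ≈ -193.99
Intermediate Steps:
b = 2/11 (b = 2/(-3 + 14) = 2/11 ≈ 0.18182)
w(s) = 2/(11*s)
-194 - w(-17) = -194 - 2/(11*(-17)) = -194 - 2*(-1)/(11*17) = -194 - 1*(-2/187) = -194 + 2/187 = -36276/187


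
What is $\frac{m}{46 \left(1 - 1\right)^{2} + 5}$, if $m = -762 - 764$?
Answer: $- \frac{1526}{5} \approx -305.2$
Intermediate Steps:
$m = -1526$
$\frac{m}{46 \left(1 - 1\right)^{2} + 5} = - \frac{1526}{46 \left(1 - 1\right)^{2} + 5} = - \frac{1526}{46 \cdot 0^{2} + 5} = - \frac{1526}{46 \cdot 0 + 5} = - \frac{1526}{0 + 5} = - \frac{1526}{5}$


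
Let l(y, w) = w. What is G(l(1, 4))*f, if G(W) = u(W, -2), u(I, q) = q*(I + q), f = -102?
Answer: 408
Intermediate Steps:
G(W) = 4 - 2*W (G(W) = -2*(W - 2) = -2*(-2 + W) = 4 - 2*W)
G(l(1, 4))*f = (4 - 2*4)*(-102) = (4 - 8)*(-102) = -4*(-102) = 408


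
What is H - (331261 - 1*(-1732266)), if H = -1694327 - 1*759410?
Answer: -4517264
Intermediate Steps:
H = -2453737 (H = -1694327 - 759410 = -2453737)
H - (331261 - 1*(-1732266)) = -2453737 - (331261 - 1*(-1732266)) = -2453737 - (331261 + 1732266) = -2453737 - 1*2063527 = -2453737 - 2063527 = -4517264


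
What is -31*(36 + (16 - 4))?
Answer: -1488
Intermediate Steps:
-31*(36 + (16 - 4)) = -31*(36 + 12) = -31*48 = -1488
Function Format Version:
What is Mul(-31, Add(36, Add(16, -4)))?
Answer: -1488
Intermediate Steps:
Mul(-31, Add(36, Add(16, -4))) = Mul(-31, Add(36, 12)) = Mul(-31, 48) = -1488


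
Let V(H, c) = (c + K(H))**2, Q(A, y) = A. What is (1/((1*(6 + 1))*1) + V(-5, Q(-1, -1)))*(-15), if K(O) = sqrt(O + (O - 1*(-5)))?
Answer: 405/7 + 30*I*sqrt(5) ≈ 57.857 + 67.082*I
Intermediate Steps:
K(O) = sqrt(5 + 2*O) (K(O) = sqrt(O + (O + 5)) = sqrt(O + (5 + O)) = sqrt(5 + 2*O))
V(H, c) = (c + sqrt(5 + 2*H))**2
(1/((1*(6 + 1))*1) + V(-5, Q(-1, -1)))*(-15) = (1/((1*(6 + 1))*1) + (-1 + sqrt(5 + 2*(-5)))**2)*(-15) = (1/((1*7)*1) + (-1 + sqrt(5 - 10))**2)*(-15) = (1/(7*1) + (-1 + sqrt(-5))**2)*(-15) = (1/7 + (-1 + I*sqrt(5))**2)*(-15) = -15/7 - 15*(-1 + I*sqrt(5))**2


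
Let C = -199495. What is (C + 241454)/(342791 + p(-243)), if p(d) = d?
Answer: 41959/342548 ≈ 0.12249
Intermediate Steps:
(C + 241454)/(342791 + p(-243)) = (-199495 + 241454)/(342791 - 243) = 41959/342548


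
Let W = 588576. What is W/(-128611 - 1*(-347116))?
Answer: 196192/72835 ≈ 2.6936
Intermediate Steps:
W/(-128611 - 1*(-347116)) = 588576/(-128611 - 1*(-347116)) = 588576/(-128611 + 347116) = 588576/218505 = 588576*(1/218505) = 196192/72835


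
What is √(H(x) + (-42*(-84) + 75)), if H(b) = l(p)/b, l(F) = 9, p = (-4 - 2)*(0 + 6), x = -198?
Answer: √1743830/22 ≈ 60.025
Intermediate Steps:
p = -36 (p = -6*6 = -36)
H(b) = 9/b
√(H(x) + (-42*(-84) + 75)) = √(9/(-198) + (-42*(-84) + 75)) = √(9*(-1/198) + (3528 + 75)) = √(-1/22 + 3603) = √(79265/22) = √1743830/22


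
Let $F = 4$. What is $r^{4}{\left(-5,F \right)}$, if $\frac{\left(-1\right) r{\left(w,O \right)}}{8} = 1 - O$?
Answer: $331776$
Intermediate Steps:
$r{\left(w,O \right)} = -8 + 8 O$ ($r{\left(w,O \right)} = - 8 \left(1 - O\right) = -8 + 8 O$)
$r^{4}{\left(-5,F \right)} = \left(-8 + 8 \cdot 4\right)^{4} = \left(-8 + 32\right)^{4} = 24^{4} = 331776$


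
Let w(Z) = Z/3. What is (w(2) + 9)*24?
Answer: 232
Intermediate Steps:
w(Z) = Z/3 (w(Z) = Z*(1/3) = Z/3)
(w(2) + 9)*24 = ((1/3)*2 + 9)*24 = (2/3 + 9)*24 = (29/3)*24 = 232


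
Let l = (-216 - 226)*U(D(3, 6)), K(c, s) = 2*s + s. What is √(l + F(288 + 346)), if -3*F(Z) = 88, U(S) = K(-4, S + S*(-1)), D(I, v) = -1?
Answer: 2*I*√66/3 ≈ 5.416*I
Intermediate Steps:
K(c, s) = 3*s
U(S) = 0 (U(S) = 3*(S + S*(-1)) = 3*(S - S) = 3*0 = 0)
F(Z) = -88/3 (F(Z) = -⅓*88 = -88/3)
l = 0 (l = (-216 - 226)*0 = -442*0 = 0)
√(l + F(288 + 346)) = √(0 - 88/3) = √(-88/3) = 2*I*√66/3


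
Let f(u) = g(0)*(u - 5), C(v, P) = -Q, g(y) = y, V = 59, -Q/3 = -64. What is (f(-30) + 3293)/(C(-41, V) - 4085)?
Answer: -3293/4277 ≈ -0.76993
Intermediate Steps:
Q = 192 (Q = -3*(-64) = 192)
C(v, P) = -192 (C(v, P) = -1*192 = -192)
f(u) = 0 (f(u) = 0*(u - 5) = 0*(-5 + u) = 0)
(f(-30) + 3293)/(C(-41, V) - 4085) = (0 + 3293)/(-192 - 4085) = 3293/(-4277) = 3293*(-1/4277) = -3293/4277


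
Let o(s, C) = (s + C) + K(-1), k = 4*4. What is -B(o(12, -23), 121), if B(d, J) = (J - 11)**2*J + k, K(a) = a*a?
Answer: -1464116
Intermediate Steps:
K(a) = a**2
k = 16
o(s, C) = 1 + C + s (o(s, C) = (s + C) + (-1)**2 = (C + s) + 1 = 1 + C + s)
B(d, J) = 16 + J*(-11 + J)**2 (B(d, J) = (J - 11)**2*J + 16 = (-11 + J)**2*J + 16 = J*(-11 + J)**2 + 16 = 16 + J*(-11 + J)**2)
-B(o(12, -23), 121) = -(16 + 121*(-11 + 121)**2) = -(16 + 121*110**2) = -(16 + 121*12100) = -(16 + 1464100) = -1*1464116 = -1464116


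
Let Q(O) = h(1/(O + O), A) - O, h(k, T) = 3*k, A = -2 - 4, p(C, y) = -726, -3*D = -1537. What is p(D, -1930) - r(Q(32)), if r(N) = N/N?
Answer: -727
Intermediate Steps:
D = 1537/3 (D = -⅓*(-1537) = 1537/3 ≈ 512.33)
A = -6
Q(O) = -O + 3/(2*O) (Q(O) = 3/(O + O) - O = 3/((2*O)) - O = 3*(1/(2*O)) - O = 3/(2*O) - O = -O + 3/(2*O))
r(N) = 1
p(D, -1930) - r(Q(32)) = -726 - 1*1 = -726 - 1 = -727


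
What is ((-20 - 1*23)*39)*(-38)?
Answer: 63726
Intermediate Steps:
((-20 - 1*23)*39)*(-38) = ((-20 - 23)*39)*(-38) = -43*39*(-38) = -1677*(-38) = 63726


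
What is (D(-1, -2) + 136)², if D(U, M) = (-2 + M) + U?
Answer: 17161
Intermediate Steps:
D(U, M) = -2 + M + U
(D(-1, -2) + 136)² = ((-2 - 2 - 1) + 136)² = (-5 + 136)² = 131² = 17161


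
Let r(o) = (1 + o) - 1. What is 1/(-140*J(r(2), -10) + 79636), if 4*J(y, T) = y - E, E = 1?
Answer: 1/79601 ≈ 1.2563e-5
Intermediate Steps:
r(o) = o
J(y, T) = -1/4 + y/4 (J(y, T) = (y - 1*1)/4 = (y - 1)/4 = (-1 + y)/4 = -1/4 + y/4)
1/(-140*J(r(2), -10) + 79636) = 1/(-140*(-1/4 + (1/4)*2) + 79636) = 1/(-140*(-1/4 + 1/2) + 79636) = 1/(-140*1/4 + 79636) = 1/(-35 + 79636) = 1/79601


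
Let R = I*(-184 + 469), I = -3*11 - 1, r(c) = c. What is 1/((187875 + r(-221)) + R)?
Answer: 1/177964 ≈ 5.6191e-6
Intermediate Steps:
I = -34 (I = -33 - 1 = -34)
R = -9690 (R = -34*(-184 + 469) = -34*285 = -9690)
1/((187875 + r(-221)) + R) = 1/((187875 - 221) - 9690) = 1/(187654 - 9690) = 1/177964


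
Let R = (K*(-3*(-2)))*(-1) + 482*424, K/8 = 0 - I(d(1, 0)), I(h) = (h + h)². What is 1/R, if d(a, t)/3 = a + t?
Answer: 1/206096 ≈ 4.8521e-6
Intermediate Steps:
d(a, t) = 3*a + 3*t (d(a, t) = 3*(a + t) = 3*a + 3*t)
I(h) = 4*h² (I(h) = (2*h)² = 4*h²)
K = -288 (K = 8*(0 - 4*(3*1 + 3*0)²) = 8*(0 - 4*(3 + 0)²) = 8*(0 - 4*3²) = 8*(0 - 4*9) = 8*(0 - 1*36) = 8*(0 - 36) = 8*(-36) = -288)
R = 206096 (R = -(-864)*(-2)*(-1) + 482*424 = -288*6*(-1) + 204368 = -1728*(-1) + 204368 = 1728 + 204368 = 206096)
1/R = 1/206096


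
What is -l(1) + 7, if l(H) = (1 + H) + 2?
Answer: 3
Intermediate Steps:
l(H) = 3 + H
-l(1) + 7 = -(3 + 1) + 7 = -1*4 + 7 = -4 + 7 = 3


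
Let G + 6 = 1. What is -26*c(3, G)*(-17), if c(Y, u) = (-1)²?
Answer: 442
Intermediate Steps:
G = -5 (G = -6 + 1 = -5)
c(Y, u) = 1
-26*c(3, G)*(-17) = -26*1*(-17) = -26*(-17) = 442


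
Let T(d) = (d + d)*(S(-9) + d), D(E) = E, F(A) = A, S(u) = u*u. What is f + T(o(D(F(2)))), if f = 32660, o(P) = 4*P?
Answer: 34084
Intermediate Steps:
S(u) = u²
T(d) = 2*d*(81 + d) (T(d) = (d + d)*((-9)² + d) = (2*d)*(81 + d) = 2*d*(81 + d))
f + T(o(D(F(2)))) = 32660 + 2*(4*2)*(81 + 4*2) = 32660 + 2*8*(81 + 8) = 32660 + 2*8*89 = 32660 + 1424 = 34084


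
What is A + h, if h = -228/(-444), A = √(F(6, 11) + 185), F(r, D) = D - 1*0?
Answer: 537/37 ≈ 14.514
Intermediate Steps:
F(r, D) = D (F(r, D) = D + 0 = D)
A = 14 (A = √(11 + 185) = √196 = 14)
h = 19/37 (h = -228*(-1/444) = 19/37 ≈ 0.51351)
A + h = 14 + 19/37 = 537/37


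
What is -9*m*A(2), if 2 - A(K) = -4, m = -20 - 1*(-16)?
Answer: 216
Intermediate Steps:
m = -4 (m = -20 + 16 = -4)
A(K) = 6 (A(K) = 2 - 1*(-4) = 2 + 4 = 6)
-9*m*A(2) = -(-36)*6 = -9*(-24) = 216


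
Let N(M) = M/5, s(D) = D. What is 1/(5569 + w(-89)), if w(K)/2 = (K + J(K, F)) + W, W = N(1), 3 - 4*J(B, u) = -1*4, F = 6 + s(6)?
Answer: 10/53949 ≈ 0.00018536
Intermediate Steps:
N(M) = M/5 (N(M) = M*(1/5) = M/5)
F = 12 (F = 6 + 6 = 12)
J(B, u) = 7/4 (J(B, u) = 3/4 - (-1)*4/4 = 3/4 - 1/4*(-4) = 3/4 + 1 = 7/4)
W = 1/5 (W = (1/5)*1 = 1/5 ≈ 0.20000)
w(K) = 39/10 + 2*K (w(K) = 2*((K + 7/4) + 1/5) = 2*((7/4 + K) + 1/5) = 2*(39/20 + K) = 39/10 + 2*K)
1/(5569 + w(-89)) = 1/(5569 + (39/10 + 2*(-89))) = 1/(5569 + (39/10 - 178)) = 1/(5569 - 1741/10) = 1/(53949/10) = 10/53949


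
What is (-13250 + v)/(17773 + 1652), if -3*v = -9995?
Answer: -5951/11655 ≈ -0.51060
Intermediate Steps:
v = 9995/3 (v = -⅓*(-9995) = 9995/3 ≈ 3331.7)
(-13250 + v)/(17773 + 1652) = (-13250 + 9995/3)/(17773 + 1652) = -29755/3/19425 = -29755/3*1/19425 = -5951/11655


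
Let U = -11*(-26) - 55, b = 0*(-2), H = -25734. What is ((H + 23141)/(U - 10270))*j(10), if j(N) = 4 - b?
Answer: 10372/10039 ≈ 1.0332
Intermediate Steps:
b = 0
U = 231 (U = 286 - 55 = 231)
j(N) = 4 (j(N) = 4 - 1*0 = 4 + 0 = 4)
((H + 23141)/(U - 10270))*j(10) = ((-25734 + 23141)/(231 - 10270))*4 = -2593/(-10039)*4 = -2593*(-1/10039)*4 = (2593/10039)*4 = 10372/10039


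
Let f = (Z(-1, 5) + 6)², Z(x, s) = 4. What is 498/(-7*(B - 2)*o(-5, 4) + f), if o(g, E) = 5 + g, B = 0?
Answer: 249/50 ≈ 4.9800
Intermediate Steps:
f = 100 (f = (4 + 6)² = 10² = 100)
498/(-7*(B - 2)*o(-5, 4) + f) = 498/(-7*(0 - 2)*(5 - 5) + 100) = 498/(-(-14)*0 + 100) = 498/(-7*0 + 100) = 498/(0 + 100) = 498/100 = 498*(1/100) = 249/50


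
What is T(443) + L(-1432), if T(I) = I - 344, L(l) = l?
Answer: -1333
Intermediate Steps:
T(I) = -344 + I
T(443) + L(-1432) = (-344 + 443) - 1432 = 99 - 1432 = -1333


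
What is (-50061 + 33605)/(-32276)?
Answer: 4114/8069 ≈ 0.50985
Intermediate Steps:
(-50061 + 33605)/(-32276) = -16456*(-1/32276) = 4114/8069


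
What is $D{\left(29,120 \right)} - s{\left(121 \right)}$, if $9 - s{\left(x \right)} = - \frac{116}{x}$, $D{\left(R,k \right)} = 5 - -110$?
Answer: $\frac{12710}{121} \approx 105.04$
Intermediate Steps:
$D{\left(R,k \right)} = 115$ ($D{\left(R,k \right)} = 5 + 110 = 115$)
$s{\left(x \right)} = 9 + \frac{116}{x}$ ($s{\left(x \right)} = 9 - - \frac{116}{x} = 9 + \frac{116}{x}$)
$D{\left(29,120 \right)} - s{\left(121 \right)} = 115 - \left(9 + \frac{116}{121}\right) = 115 - \frac{1205}{121} = \frac{12710}{121}$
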